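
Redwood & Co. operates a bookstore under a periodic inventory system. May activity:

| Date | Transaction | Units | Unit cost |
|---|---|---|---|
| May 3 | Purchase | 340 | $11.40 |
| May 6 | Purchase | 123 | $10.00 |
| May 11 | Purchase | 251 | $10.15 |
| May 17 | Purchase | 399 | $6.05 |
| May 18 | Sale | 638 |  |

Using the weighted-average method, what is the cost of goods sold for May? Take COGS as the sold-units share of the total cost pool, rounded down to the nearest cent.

COGS = $5,771.00

May 18, sell 638: 638/1113 × $10,067.60 → $5,771.00
Ending inventory (cost pool remaining) = $4,296.60
Check: goods available $10,067.60 = COGS $5,771.00 + ending $4,296.60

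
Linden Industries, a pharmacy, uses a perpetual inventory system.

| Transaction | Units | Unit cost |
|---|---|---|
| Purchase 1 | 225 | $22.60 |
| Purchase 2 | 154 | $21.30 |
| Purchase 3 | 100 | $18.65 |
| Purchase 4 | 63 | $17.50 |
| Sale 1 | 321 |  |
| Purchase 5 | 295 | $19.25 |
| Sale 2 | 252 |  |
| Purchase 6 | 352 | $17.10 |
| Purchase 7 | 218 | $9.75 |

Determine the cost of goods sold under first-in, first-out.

Sale 1 (321) [FIFO — oldest first]: 225 @ $22.60 + 96 @ $21.30 = $7,129.80
Sale 2 (252) [FIFO — oldest first]: 58 @ $21.30 + 100 @ $18.65 + 63 @ $17.50 + 31 @ $19.25 = $4,799.65
Total COGS = $7,129.80 + $4,799.65 = $11,929.45
Ending inventory: 264 @ $19.25 + 352 @ $17.10 + 218 @ $9.75 = $13,226.70
Check: goods available $25,156.15 = COGS $11,929.45 + ending $13,226.70

COGS = $11,929.45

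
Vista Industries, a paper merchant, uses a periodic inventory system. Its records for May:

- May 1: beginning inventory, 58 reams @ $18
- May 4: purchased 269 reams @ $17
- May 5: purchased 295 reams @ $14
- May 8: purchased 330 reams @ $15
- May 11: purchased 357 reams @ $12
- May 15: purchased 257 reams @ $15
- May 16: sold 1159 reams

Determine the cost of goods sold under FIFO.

May 16, 1159 sold [FIFO — oldest first]: 58 @ $18 + 269 @ $17 + 295 @ $14 + 330 @ $15 + 207 @ $12 = $17,181
Ending inventory: 150 @ $12 + 257 @ $15 = $5,655

COGS = $17,181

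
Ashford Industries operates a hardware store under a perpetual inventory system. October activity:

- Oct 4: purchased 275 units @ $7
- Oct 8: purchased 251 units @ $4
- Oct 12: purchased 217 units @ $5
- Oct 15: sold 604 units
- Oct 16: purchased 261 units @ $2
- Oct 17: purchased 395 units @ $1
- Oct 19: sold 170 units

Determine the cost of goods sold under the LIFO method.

COGS = $3,211

Oct 15, 604 sold [LIFO — newest first]: 217 @ $5 + 251 @ $4 + 136 @ $7 = $3,041
Oct 19, 170 sold [LIFO — newest first]: 170 @ $1 = $170
Total COGS = $3,041 + $170 = $3,211
Ending inventory: 139 @ $7 + 261 @ $2 + 225 @ $1 = $1,720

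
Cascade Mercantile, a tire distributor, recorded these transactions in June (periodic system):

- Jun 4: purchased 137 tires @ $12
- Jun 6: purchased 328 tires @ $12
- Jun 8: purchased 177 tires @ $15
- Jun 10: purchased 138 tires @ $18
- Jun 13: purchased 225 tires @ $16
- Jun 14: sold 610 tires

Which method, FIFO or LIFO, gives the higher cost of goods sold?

LIFO

FIFO COGS: 137 @ $12 + 328 @ $12 + 145 @ $15 = $7,755
LIFO COGS: 225 @ $16 + 138 @ $18 + 177 @ $15 + 70 @ $12 = $9,579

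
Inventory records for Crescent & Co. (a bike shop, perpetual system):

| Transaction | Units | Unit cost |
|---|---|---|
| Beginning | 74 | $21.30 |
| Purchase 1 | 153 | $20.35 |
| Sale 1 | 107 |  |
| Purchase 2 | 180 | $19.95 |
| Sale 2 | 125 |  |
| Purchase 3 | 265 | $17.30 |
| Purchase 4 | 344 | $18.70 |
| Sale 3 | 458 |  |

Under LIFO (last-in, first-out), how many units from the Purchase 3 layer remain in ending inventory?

151

Sale 1 (107) [LIFO — newest first]: 107 @ $20.35 = $2,177.45
Sale 2 (125) [LIFO — newest first]: 125 @ $19.95 = $2,493.75
Sale 3 (458) [LIFO — newest first]: 344 @ $18.70 + 114 @ $17.30 = $8,405.00
Total COGS = $2,177.45 + $2,493.75 + $8,405.00 = $13,076.20
Ending inventory: 74 @ $21.30 + 46 @ $20.35 + 55 @ $19.95 + 151 @ $17.30 = $6,221.85
Check: goods available $19,298.05 = COGS $13,076.20 + ending $6,221.85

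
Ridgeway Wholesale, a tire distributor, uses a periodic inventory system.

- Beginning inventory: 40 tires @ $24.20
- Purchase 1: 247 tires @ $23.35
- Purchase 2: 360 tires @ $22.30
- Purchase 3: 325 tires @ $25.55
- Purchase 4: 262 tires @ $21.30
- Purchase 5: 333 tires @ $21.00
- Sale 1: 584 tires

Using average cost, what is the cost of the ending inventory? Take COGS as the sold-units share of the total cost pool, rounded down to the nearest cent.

Ending inventory = $22,357.95

Sale 1, sell 584: 584/1567 × $35,640.80 → $13,282.85
Ending inventory (cost pool remaining) = $22,357.95
Check: goods available $35,640.80 = COGS $13,282.85 + ending $22,357.95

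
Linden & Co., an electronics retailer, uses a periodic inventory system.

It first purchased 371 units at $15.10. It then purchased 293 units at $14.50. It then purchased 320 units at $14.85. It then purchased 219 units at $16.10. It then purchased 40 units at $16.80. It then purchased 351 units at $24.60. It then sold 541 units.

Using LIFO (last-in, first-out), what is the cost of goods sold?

COGS = $11,721.60

Sale 1 (541) [LIFO — newest first]: 351 @ $24.60 + 40 @ $16.80 + 150 @ $16.10 = $11,721.60
Ending inventory: 371 @ $15.10 + 293 @ $14.50 + 320 @ $14.85 + 69 @ $16.10 = $15,713.50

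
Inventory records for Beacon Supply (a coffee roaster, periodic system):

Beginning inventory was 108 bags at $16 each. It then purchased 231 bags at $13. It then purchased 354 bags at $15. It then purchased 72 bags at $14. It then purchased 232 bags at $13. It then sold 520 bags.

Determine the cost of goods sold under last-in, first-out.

COGS = $7,264

Sale 1 (520) [LIFO — newest first]: 232 @ $13 + 72 @ $14 + 216 @ $15 = $7,264
Ending inventory: 108 @ $16 + 231 @ $13 + 138 @ $15 = $6,801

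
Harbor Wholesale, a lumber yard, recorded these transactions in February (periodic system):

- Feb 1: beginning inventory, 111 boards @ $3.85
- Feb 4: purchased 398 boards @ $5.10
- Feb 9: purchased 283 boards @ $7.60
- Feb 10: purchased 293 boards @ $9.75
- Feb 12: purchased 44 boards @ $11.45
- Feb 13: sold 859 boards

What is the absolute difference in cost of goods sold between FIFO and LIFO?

$1,469.05

FIFO COGS: 111 @ $3.85 + 398 @ $5.10 + 283 @ $7.60 + 67 @ $9.75 = $5,261.20
LIFO COGS: 44 @ $11.45 + 293 @ $9.75 + 283 @ $7.60 + 239 @ $5.10 = $6,730.25
Difference = |$5,261.20 − $6,730.25| = $1,469.05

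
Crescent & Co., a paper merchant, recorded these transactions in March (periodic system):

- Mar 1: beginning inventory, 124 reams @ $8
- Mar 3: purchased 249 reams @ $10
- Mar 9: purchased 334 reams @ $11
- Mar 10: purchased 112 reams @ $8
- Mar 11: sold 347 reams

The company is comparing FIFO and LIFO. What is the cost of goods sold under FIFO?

FIFO COGS: 124 @ $8 + 223 @ $10 = $3,222
LIFO COGS: 112 @ $8 + 235 @ $11 = $3,481

COGS = $3,222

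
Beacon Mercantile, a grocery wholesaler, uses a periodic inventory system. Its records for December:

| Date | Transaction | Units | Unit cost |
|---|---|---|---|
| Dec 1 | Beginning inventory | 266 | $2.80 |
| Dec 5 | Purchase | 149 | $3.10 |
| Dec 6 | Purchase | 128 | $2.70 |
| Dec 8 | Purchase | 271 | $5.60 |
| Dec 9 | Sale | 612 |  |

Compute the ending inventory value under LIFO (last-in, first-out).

Dec 9, 612 sold [LIFO — newest first]: 271 @ $5.60 + 128 @ $2.70 + 149 @ $3.10 + 64 @ $2.80 = $2,504.30
Ending inventory: 202 @ $2.80 = $565.60

Ending inventory = $565.60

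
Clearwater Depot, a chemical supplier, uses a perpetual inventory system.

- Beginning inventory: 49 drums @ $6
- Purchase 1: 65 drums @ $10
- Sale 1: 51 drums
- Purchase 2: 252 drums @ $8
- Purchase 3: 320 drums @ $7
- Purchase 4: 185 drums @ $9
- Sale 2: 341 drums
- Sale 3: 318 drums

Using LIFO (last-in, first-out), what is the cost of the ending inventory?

Sale 1 (51) [LIFO — newest first]: 51 @ $10 = $510
Sale 2 (341) [LIFO — newest first]: 185 @ $9 + 156 @ $7 = $2,757
Sale 3 (318) [LIFO — newest first]: 164 @ $7 + 154 @ $8 = $2,380
Total COGS = $510 + $2,757 + $2,380 = $5,647
Ending inventory: 49 @ $6 + 14 @ $10 + 98 @ $8 = $1,218
Check: goods available $6,865 = COGS $5,647 + ending $1,218

Ending inventory = $1,218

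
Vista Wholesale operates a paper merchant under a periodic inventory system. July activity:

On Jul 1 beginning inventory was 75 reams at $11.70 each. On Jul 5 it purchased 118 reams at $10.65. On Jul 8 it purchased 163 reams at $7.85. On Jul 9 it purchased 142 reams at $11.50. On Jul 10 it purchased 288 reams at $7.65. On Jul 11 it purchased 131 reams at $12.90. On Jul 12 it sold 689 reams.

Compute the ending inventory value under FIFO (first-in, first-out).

Jul 12, 689 sold [FIFO — oldest first]: 75 @ $11.70 + 118 @ $10.65 + 163 @ $7.85 + 142 @ $11.50 + 191 @ $7.65 = $6,507.90
Ending inventory: 97 @ $7.65 + 131 @ $12.90 = $2,431.95
Check: goods available $8,939.85 = COGS $6,507.90 + ending $2,431.95

Ending inventory = $2,431.95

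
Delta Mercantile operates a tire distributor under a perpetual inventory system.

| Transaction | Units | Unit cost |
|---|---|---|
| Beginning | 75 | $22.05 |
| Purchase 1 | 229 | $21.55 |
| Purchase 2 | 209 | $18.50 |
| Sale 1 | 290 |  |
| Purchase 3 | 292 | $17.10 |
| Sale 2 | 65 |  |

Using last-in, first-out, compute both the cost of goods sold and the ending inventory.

COGS = $6,723.55; ending inventory = $8,724.85

Sale 1 (290) [LIFO — newest first]: 209 @ $18.50 + 81 @ $21.55 = $5,612.05
Sale 2 (65) [LIFO — newest first]: 65 @ $17.10 = $1,111.50
Total COGS = $5,612.05 + $1,111.50 = $6,723.55
Ending inventory: 75 @ $22.05 + 148 @ $21.55 + 227 @ $17.10 = $8,724.85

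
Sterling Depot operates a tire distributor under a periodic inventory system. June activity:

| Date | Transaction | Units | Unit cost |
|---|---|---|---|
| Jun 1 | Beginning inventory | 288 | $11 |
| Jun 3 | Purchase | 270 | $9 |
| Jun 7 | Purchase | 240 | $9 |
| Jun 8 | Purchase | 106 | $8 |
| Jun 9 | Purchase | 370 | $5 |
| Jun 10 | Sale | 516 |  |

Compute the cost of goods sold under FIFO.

Jun 10, 516 sold [FIFO — oldest first]: 288 @ $11 + 228 @ $9 = $5,220
Ending inventory: 42 @ $9 + 240 @ $9 + 106 @ $8 + 370 @ $5 = $5,236
Check: goods available $10,456 = COGS $5,220 + ending $5,236

COGS = $5,220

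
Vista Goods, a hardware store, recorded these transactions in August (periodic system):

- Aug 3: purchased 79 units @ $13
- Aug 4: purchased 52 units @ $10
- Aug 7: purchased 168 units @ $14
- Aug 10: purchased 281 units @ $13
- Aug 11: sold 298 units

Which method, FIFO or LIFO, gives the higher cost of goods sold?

FIFO COGS: 79 @ $13 + 52 @ $10 + 167 @ $14 = $3,885
LIFO COGS: 281 @ $13 + 17 @ $14 = $3,891

LIFO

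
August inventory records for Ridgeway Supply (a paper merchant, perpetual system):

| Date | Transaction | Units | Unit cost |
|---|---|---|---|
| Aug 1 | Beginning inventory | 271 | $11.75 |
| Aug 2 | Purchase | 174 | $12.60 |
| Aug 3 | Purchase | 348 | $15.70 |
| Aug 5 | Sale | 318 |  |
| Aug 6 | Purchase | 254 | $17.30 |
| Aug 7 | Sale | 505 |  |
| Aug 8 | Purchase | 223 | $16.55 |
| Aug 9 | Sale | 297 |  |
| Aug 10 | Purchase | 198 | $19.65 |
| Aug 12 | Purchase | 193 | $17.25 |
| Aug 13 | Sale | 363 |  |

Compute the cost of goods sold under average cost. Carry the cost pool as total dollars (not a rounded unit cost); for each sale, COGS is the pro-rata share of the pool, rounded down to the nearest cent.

After Aug 1: 271 on hand, pool $3,184.25 (≈ $11.7500 each)
After Aug 2: 445 on hand, pool $5,376.65 (≈ $12.0824 each)
After Aug 3: 793 on hand, pool $10,840.25 (≈ $13.6699 each)
Aug 5, sell 318: 318/793 × $10,840.25 → $4,347.03
After Aug 6: 729 on hand, pool $10,887.42 (≈ $14.9347 each)
Aug 7, sell 505: 505/729 × $10,887.42 → $7,542.03
After Aug 8: 447 on hand, pool $7,036.04 (≈ $15.7406 each)
Aug 9, sell 297: 297/447 × $7,036.04 → $4,674.95
After Aug 10: 348 on hand, pool $6,251.79 (≈ $17.9649 each)
After Aug 12: 541 on hand, pool $9,581.04 (≈ $17.7099 each)
Aug 13, sell 363: 363/541 × $9,581.04 → $6,428.68
Total COGS = $4,347.03 + $7,542.03 + $4,674.95 + $6,428.68 = $22,992.69
Ending inventory (cost pool remaining) = $3,152.36

COGS = $22,992.69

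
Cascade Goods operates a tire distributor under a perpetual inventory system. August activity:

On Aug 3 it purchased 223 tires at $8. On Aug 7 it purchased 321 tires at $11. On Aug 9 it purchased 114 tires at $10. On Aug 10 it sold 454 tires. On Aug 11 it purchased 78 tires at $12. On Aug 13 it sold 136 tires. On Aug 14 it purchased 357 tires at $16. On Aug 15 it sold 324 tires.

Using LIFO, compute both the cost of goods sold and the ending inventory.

COGS = $11,407; ending inventory = $1,696

Aug 10, 454 sold [LIFO — newest first]: 114 @ $10 + 321 @ $11 + 19 @ $8 = $4,823
Aug 13, 136 sold [LIFO — newest first]: 78 @ $12 + 58 @ $8 = $1,400
Aug 15, 324 sold [LIFO — newest first]: 324 @ $16 = $5,184
Total COGS = $4,823 + $1,400 + $5,184 = $11,407
Ending inventory: 146 @ $8 + 33 @ $16 = $1,696
Check: goods available $13,103 = COGS $11,407 + ending $1,696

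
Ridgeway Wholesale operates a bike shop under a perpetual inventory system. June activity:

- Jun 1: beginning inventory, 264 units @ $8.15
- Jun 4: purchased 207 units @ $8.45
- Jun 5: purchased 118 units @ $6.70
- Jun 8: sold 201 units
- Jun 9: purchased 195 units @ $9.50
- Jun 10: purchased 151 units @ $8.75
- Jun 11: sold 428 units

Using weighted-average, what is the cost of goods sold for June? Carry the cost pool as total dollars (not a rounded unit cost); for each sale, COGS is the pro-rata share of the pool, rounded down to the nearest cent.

After Jun 1: 264 on hand, pool $2,151.60 (≈ $8.1500 each)
After Jun 4: 471 on hand, pool $3,900.75 (≈ $8.2818 each)
After Jun 5: 589 on hand, pool $4,691.35 (≈ $7.9649 each)
Jun 8, sell 201: 201/589 × $4,691.35 → $1,600.95
After Jun 9: 583 on hand, pool $4,942.90 (≈ $8.4784 each)
After Jun 10: 734 on hand, pool $6,264.15 (≈ $8.5343 each)
Jun 11, sell 428: 428/734 × $6,264.15 → $3,652.66
Total COGS = $1,600.95 + $3,652.66 = $5,253.61
Ending inventory (cost pool remaining) = $2,611.49

COGS = $5,253.61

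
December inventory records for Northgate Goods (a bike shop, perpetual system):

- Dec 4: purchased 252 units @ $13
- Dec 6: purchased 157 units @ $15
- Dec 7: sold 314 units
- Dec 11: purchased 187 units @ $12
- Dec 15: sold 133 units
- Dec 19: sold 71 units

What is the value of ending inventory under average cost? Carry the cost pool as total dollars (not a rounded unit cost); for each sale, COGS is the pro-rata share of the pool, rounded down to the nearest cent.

Ending inventory = $982.46

After Dec 4: 252 on hand, pool $3,276.00 (≈ $13.0000 each)
After Dec 6: 409 on hand, pool $5,631.00 (≈ $13.7677 each)
Dec 7, sell 314: 314/409 × $5,631.00 → $4,323.06
After Dec 11: 282 on hand, pool $3,551.94 (≈ $12.5955 each)
Dec 15, sell 133: 133/282 × $3,551.94 → $1,675.20
Dec 19, sell 71: 71/149 × $1,876.74 → $894.28
Total COGS = $4,323.06 + $1,675.20 + $894.28 = $6,892.54
Ending inventory (cost pool remaining) = $982.46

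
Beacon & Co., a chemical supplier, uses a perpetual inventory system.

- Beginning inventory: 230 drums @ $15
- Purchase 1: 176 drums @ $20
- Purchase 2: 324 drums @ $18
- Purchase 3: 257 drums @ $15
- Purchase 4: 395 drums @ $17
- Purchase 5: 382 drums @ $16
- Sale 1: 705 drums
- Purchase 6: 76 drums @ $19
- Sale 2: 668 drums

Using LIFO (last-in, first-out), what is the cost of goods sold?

Sale 1 (705) [LIFO — newest first]: 382 @ $16 + 323 @ $17 = $11,603
Sale 2 (668) [LIFO — newest first]: 76 @ $19 + 72 @ $17 + 257 @ $15 + 263 @ $18 = $11,257
Total COGS = $11,603 + $11,257 = $22,860
Ending inventory: 230 @ $15 + 176 @ $20 + 61 @ $18 = $8,068
Check: goods available $30,928 = COGS $22,860 + ending $8,068

COGS = $22,860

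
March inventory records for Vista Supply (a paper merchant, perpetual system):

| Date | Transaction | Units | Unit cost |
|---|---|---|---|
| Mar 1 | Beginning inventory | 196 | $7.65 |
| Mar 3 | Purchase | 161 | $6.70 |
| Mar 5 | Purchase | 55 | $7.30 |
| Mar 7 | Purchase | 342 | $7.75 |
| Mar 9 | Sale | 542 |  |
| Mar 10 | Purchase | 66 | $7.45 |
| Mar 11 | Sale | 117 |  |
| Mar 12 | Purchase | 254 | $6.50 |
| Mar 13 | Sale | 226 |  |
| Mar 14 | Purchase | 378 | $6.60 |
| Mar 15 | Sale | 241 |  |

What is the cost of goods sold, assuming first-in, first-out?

Mar 9, 542 sold [FIFO — oldest first]: 196 @ $7.65 + 161 @ $6.70 + 55 @ $7.30 + 130 @ $7.75 = $3,987.10
Mar 11, 117 sold [FIFO — oldest first]: 117 @ $7.75 = $906.75
Mar 13, 226 sold [FIFO — oldest first]: 95 @ $7.75 + 66 @ $7.45 + 65 @ $6.50 = $1,650.45
Mar 15, 241 sold [FIFO — oldest first]: 189 @ $6.50 + 52 @ $6.60 = $1,571.70
Total COGS = $3,987.10 + $906.75 + $1,650.45 + $1,571.70 = $8,116.00
Ending inventory: 326 @ $6.60 = $2,151.60

COGS = $8,116.00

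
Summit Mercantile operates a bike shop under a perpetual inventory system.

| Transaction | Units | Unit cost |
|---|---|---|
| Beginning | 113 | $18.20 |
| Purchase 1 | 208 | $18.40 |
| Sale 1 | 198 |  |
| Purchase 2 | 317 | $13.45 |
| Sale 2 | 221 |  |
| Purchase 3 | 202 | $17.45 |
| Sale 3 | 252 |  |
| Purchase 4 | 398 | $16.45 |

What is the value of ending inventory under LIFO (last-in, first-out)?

Sale 1 (198) [LIFO — newest first]: 198 @ $18.40 = $3,643.20
Sale 2 (221) [LIFO — newest first]: 221 @ $13.45 = $2,972.45
Sale 3 (252) [LIFO — newest first]: 202 @ $17.45 + 50 @ $13.45 = $4,197.40
Total COGS = $3,643.20 + $2,972.45 + $4,197.40 = $10,813.05
Ending inventory: 113 @ $18.20 + 10 @ $18.40 + 46 @ $13.45 + 398 @ $16.45 = $9,406.40

Ending inventory = $9,406.40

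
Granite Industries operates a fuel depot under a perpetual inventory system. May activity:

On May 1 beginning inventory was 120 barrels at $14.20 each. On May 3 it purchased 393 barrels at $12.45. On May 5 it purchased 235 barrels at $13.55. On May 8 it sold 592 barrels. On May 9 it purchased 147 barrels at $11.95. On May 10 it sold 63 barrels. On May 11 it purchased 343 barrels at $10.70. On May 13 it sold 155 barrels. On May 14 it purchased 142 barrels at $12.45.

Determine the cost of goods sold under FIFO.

COGS = $10,522.00

May 8, 592 sold [FIFO — oldest first]: 120 @ $14.20 + 393 @ $12.45 + 79 @ $13.55 = $7,667.30
May 10, 63 sold [FIFO — oldest first]: 63 @ $13.55 = $853.65
May 13, 155 sold [FIFO — oldest first]: 93 @ $13.55 + 62 @ $11.95 = $2,001.05
Total COGS = $7,667.30 + $853.65 + $2,001.05 = $10,522.00
Ending inventory: 85 @ $11.95 + 343 @ $10.70 + 142 @ $12.45 = $6,453.75
Check: goods available $16,975.75 = COGS $10,522.00 + ending $6,453.75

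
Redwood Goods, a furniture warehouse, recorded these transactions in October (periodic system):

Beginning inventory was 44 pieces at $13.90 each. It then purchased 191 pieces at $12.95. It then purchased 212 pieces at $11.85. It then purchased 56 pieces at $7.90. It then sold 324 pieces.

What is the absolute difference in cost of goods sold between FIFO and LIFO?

$459.90

FIFO COGS: 44 @ $13.90 + 191 @ $12.95 + 89 @ $11.85 = $4,139.70
LIFO COGS: 56 @ $7.90 + 212 @ $11.85 + 56 @ $12.95 = $3,679.80
Difference = |$4,139.70 − $3,679.80| = $459.90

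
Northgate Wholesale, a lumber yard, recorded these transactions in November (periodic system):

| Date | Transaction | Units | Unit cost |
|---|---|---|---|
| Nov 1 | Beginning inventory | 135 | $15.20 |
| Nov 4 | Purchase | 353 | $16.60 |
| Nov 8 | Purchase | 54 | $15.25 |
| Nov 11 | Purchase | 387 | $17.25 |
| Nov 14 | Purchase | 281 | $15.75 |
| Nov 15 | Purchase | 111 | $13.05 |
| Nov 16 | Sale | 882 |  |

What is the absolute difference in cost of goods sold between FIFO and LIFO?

FIFO COGS: 135 @ $15.20 + 353 @ $16.60 + 54 @ $15.25 + 340 @ $17.25 = $14,600.30
LIFO COGS: 111 @ $13.05 + 281 @ $15.75 + 387 @ $17.25 + 54 @ $15.25 + 49 @ $16.60 = $14,186.95
Difference = |$14,600.30 − $14,186.95| = $413.35

$413.35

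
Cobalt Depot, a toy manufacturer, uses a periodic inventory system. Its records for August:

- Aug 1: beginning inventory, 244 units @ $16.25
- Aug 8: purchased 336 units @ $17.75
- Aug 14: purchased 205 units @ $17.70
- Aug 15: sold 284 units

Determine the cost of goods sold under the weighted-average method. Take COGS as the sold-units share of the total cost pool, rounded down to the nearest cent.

COGS = $4,904.87

Aug 15, sell 284: 284/785 × $13,557.50 → $4,904.87
Ending inventory (cost pool remaining) = $8,652.63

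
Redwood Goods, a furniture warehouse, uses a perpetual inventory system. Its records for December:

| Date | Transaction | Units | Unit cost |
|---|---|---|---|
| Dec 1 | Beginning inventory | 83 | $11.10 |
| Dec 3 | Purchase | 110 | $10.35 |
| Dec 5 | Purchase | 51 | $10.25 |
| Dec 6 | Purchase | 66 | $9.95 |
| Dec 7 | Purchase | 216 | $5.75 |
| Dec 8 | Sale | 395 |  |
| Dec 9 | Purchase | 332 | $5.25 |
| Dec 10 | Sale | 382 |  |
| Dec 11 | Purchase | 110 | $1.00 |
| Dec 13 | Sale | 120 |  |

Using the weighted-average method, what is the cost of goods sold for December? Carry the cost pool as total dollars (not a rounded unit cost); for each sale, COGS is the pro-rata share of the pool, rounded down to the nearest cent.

COGS = $6,107.42

After Dec 1: 83 on hand, pool $921.30 (≈ $11.1000 each)
After Dec 3: 193 on hand, pool $2,059.80 (≈ $10.6725 each)
After Dec 5: 244 on hand, pool $2,582.55 (≈ $10.5842 each)
After Dec 6: 310 on hand, pool $3,239.25 (≈ $10.4492 each)
After Dec 7: 526 on hand, pool $4,481.25 (≈ $8.5195 each)
Dec 8, sell 395: 395/526 × $4,481.25 → $3,365.19
After Dec 9: 463 on hand, pool $2,859.06 (≈ $6.1751 each)
Dec 10, sell 382: 382/463 × $2,859.06 → $2,358.87
After Dec 11: 191 on hand, pool $610.19 (≈ $3.1947 each)
Dec 13, sell 120: 120/191 × $610.19 → $383.36
Total COGS = $3,365.19 + $2,358.87 + $383.36 = $6,107.42
Ending inventory (cost pool remaining) = $226.83
Check: goods available $6,334.25 = COGS $6,107.42 + ending $226.83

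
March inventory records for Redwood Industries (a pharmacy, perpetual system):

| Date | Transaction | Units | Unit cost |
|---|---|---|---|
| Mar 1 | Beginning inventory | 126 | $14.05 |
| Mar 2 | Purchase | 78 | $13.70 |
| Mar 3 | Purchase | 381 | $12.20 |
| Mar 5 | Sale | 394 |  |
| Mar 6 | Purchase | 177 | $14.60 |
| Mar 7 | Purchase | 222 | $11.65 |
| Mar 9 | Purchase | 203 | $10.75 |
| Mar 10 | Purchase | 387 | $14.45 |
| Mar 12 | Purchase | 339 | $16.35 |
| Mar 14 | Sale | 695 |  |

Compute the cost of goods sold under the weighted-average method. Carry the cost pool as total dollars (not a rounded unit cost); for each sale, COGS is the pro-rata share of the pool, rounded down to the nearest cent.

After Mar 1: 126 on hand, pool $1,770.30 (≈ $14.0500 each)
After Mar 2: 204 on hand, pool $2,838.90 (≈ $13.9162 each)
After Mar 3: 585 on hand, pool $7,487.10 (≈ $12.7985 each)
Mar 5, sell 394: 394/585 × $7,487.10 → $5,042.59
After Mar 6: 368 on hand, pool $5,028.71 (≈ $13.6650 each)
After Mar 7: 590 on hand, pool $7,615.01 (≈ $12.9068 each)
After Mar 9: 793 on hand, pool $9,797.26 (≈ $12.3547 each)
After Mar 10: 1180 on hand, pool $15,389.41 (≈ $13.0419 each)
After Mar 12: 1519 on hand, pool $20,932.06 (≈ $13.7802 each)
Mar 14, sell 695: 695/1519 × $20,932.06 → $9,577.20
Total COGS = $5,042.59 + $9,577.20 = $14,619.79
Ending inventory (cost pool remaining) = $11,354.86
Check: goods available $25,974.65 = COGS $14,619.79 + ending $11,354.86

COGS = $14,619.79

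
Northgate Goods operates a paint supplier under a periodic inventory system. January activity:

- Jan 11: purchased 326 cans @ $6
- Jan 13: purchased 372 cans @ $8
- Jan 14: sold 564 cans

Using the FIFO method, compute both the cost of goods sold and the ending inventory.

Jan 14, 564 sold [FIFO — oldest first]: 326 @ $6 + 238 @ $8 = $3,860
Ending inventory: 134 @ $8 = $1,072

COGS = $3,860; ending inventory = $1,072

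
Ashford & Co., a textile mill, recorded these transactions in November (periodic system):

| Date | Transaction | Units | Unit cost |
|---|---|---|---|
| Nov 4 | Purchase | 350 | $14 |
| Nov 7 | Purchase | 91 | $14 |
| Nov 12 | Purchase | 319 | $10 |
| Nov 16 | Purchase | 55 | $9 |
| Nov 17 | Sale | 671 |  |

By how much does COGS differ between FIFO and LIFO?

FIFO COGS: 350 @ $14 + 91 @ $14 + 230 @ $10 = $8,474
LIFO COGS: 55 @ $9 + 319 @ $10 + 91 @ $14 + 206 @ $14 = $7,843
Difference = |$8,474 − $7,843| = $631

$631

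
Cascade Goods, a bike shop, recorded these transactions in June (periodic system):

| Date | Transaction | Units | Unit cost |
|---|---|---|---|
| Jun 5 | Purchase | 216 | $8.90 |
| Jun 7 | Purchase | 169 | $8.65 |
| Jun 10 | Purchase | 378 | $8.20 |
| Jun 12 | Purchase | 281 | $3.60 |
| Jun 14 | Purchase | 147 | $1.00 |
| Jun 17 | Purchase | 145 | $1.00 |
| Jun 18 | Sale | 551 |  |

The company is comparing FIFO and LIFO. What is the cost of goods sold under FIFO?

FIFO COGS: 216 @ $8.90 + 169 @ $8.65 + 166 @ $8.20 = $4,745.45
LIFO COGS: 145 @ $1.00 + 147 @ $1.00 + 259 @ $3.60 = $1,224.40

COGS = $4,745.45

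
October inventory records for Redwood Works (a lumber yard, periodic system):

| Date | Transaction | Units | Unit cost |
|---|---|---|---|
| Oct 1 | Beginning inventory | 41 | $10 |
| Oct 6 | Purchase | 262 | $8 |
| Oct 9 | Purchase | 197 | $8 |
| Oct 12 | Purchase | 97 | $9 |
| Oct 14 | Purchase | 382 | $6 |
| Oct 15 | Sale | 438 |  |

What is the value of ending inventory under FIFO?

Ending inventory = $3,661

Oct 15, 438 sold [FIFO — oldest first]: 41 @ $10 + 262 @ $8 + 135 @ $8 = $3,586
Ending inventory: 62 @ $8 + 97 @ $9 + 382 @ $6 = $3,661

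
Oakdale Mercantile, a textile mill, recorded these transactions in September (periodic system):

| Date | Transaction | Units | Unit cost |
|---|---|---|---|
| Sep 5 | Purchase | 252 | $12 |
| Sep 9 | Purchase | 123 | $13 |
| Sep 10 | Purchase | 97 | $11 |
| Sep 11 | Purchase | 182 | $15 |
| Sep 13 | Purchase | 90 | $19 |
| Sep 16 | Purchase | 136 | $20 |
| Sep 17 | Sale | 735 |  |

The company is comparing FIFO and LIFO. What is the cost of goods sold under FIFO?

FIFO COGS: 252 @ $12 + 123 @ $13 + 97 @ $11 + 182 @ $15 + 81 @ $19 = $9,959
LIFO COGS: 136 @ $20 + 90 @ $19 + 182 @ $15 + 97 @ $11 + 123 @ $13 + 107 @ $12 = $11,110

COGS = $9,959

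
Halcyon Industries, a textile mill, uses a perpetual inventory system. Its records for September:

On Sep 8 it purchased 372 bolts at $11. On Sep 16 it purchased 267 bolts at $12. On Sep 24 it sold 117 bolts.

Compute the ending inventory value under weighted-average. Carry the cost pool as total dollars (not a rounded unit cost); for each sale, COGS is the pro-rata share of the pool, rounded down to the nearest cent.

After Sep 8: 372 on hand, pool $4,092.00 (≈ $11.0000 each)
After Sep 16: 639 on hand, pool $7,296.00 (≈ $11.4178 each)
Sep 24, sell 117: 117/639 × $7,296.00 → $1,335.88
Ending inventory (cost pool remaining) = $5,960.12

Ending inventory = $5,960.12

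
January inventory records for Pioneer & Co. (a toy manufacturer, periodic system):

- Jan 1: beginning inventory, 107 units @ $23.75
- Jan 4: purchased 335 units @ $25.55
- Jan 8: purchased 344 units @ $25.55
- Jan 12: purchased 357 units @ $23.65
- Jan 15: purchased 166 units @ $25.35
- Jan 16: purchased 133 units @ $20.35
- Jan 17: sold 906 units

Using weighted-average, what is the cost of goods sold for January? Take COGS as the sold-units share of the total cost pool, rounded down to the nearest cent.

COGS = $22,145.73

Jan 17, sell 906: 906/1442 × $35,247.40 → $22,145.73
Ending inventory (cost pool remaining) = $13,101.67
Check: goods available $35,247.40 = COGS $22,145.73 + ending $13,101.67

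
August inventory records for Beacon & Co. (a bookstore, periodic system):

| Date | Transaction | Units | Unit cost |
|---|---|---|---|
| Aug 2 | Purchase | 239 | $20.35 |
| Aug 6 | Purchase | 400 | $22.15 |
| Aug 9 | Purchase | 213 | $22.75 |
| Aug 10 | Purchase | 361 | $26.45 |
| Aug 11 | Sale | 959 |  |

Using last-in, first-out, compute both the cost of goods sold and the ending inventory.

Aug 11, 959 sold [LIFO — newest first]: 361 @ $26.45 + 213 @ $22.75 + 385 @ $22.15 = $22,921.95
Ending inventory: 239 @ $20.35 + 15 @ $22.15 = $5,195.90
Check: goods available $28,117.85 = COGS $22,921.95 + ending $5,195.90

COGS = $22,921.95; ending inventory = $5,195.90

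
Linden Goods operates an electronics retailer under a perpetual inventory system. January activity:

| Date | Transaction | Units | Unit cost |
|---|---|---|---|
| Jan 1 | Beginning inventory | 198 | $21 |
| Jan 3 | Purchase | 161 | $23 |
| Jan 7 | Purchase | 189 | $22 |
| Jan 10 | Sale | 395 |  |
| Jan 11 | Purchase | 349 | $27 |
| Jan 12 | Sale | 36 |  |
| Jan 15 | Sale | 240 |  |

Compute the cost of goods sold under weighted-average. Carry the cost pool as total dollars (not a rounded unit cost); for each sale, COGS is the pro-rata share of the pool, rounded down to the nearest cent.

COGS = $15,689.04

After Jan 1: 198 on hand, pool $4,158.00 (≈ $21.0000 each)
After Jan 3: 359 on hand, pool $7,861.00 (≈ $21.8969 each)
After Jan 7: 548 on hand, pool $12,019.00 (≈ $21.9325 each)
Jan 10, sell 395: 395/548 × $12,019.00 → $8,663.33
After Jan 11: 502 on hand, pool $12,778.67 (≈ $25.4555 each)
Jan 12, sell 36: 36/502 × $12,778.67 → $916.39
Jan 15, sell 240: 240/466 × $11,862.28 → $6,109.32
Total COGS = $8,663.33 + $916.39 + $6,109.32 = $15,689.04
Ending inventory (cost pool remaining) = $5,752.96
Check: goods available $21,442.00 = COGS $15,689.04 + ending $5,752.96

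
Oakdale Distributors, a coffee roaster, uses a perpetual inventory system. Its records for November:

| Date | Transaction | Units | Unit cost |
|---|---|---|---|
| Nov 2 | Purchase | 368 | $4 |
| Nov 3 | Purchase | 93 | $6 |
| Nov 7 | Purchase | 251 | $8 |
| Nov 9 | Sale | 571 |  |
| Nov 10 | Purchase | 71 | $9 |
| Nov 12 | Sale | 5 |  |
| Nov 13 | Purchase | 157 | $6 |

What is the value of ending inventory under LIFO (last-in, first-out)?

Nov 9, 571 sold [LIFO — newest first]: 251 @ $8 + 93 @ $6 + 227 @ $4 = $3,474
Nov 12, 5 sold [LIFO — newest first]: 5 @ $9 = $45
Total COGS = $3,474 + $45 = $3,519
Ending inventory: 141 @ $4 + 66 @ $9 + 157 @ $6 = $2,100

Ending inventory = $2,100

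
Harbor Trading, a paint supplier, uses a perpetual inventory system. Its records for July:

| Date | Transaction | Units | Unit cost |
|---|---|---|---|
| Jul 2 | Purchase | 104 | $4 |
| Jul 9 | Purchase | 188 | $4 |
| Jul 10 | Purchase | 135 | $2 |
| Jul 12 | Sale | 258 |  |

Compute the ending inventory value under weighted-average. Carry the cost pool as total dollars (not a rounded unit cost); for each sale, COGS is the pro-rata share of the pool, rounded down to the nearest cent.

Ending inventory = $569.14

After Jul 2: 104 on hand, pool $416.00 (≈ $4.0000 each)
After Jul 9: 292 on hand, pool $1,168.00 (≈ $4.0000 each)
After Jul 10: 427 on hand, pool $1,438.00 (≈ $3.3677 each)
Jul 12, sell 258: 258/427 × $1,438.00 → $868.86
Ending inventory (cost pool remaining) = $569.14
Check: goods available $1,438.00 = COGS $868.86 + ending $569.14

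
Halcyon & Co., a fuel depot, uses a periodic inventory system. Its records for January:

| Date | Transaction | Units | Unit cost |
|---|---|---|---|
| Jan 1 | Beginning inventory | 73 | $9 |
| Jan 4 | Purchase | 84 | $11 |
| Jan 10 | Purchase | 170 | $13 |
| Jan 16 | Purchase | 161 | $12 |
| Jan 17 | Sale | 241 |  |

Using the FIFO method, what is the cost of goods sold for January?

COGS = $2,673

Jan 17, 241 sold [FIFO — oldest first]: 73 @ $9 + 84 @ $11 + 84 @ $13 = $2,673
Ending inventory: 86 @ $13 + 161 @ $12 = $3,050
Check: goods available $5,723 = COGS $2,673 + ending $3,050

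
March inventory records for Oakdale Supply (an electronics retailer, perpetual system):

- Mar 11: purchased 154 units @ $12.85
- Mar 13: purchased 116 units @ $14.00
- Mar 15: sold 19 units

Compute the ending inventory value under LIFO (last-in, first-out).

Ending inventory = $3,336.90

Mar 15, 19 sold [LIFO — newest first]: 19 @ $14.00 = $266.00
Ending inventory: 154 @ $12.85 + 97 @ $14.00 = $3,336.90
Check: goods available $3,602.90 = COGS $266.00 + ending $3,336.90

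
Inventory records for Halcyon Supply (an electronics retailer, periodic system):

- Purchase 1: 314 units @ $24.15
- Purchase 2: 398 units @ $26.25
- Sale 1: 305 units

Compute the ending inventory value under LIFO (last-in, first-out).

Ending inventory = $10,024.35

Sale 1 (305) [LIFO — newest first]: 305 @ $26.25 = $8,006.25
Ending inventory: 314 @ $24.15 + 93 @ $26.25 = $10,024.35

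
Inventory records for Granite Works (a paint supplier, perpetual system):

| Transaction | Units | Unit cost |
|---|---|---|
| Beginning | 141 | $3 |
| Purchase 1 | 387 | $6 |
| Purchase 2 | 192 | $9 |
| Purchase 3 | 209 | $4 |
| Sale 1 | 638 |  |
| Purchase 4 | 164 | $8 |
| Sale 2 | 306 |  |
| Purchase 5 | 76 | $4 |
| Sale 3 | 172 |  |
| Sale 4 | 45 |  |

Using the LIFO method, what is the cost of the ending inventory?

Ending inventory = $24

Sale 1 (638) [LIFO — newest first]: 209 @ $4 + 192 @ $9 + 237 @ $6 = $3,986
Sale 2 (306) [LIFO — newest first]: 164 @ $8 + 142 @ $6 = $2,164
Sale 3 (172) [LIFO — newest first]: 76 @ $4 + 8 @ $6 + 88 @ $3 = $616
Sale 4 (45) [LIFO — newest first]: 45 @ $3 = $135
Total COGS = $3,986 + $2,164 + $616 + $135 = $6,901
Ending inventory: 8 @ $3 = $24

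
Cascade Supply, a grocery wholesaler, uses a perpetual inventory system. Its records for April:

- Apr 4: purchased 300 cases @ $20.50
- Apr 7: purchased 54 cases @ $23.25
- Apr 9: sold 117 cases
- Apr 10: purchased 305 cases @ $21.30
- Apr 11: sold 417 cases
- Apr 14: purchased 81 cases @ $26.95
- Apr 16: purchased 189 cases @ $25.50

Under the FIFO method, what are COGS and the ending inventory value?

COGS = $11,239.50; ending inventory = $9,664.95

Apr 9, 117 sold [FIFO — oldest first]: 117 @ $20.50 = $2,398.50
Apr 11, 417 sold [FIFO — oldest first]: 183 @ $20.50 + 54 @ $23.25 + 180 @ $21.30 = $8,841.00
Total COGS = $2,398.50 + $8,841.00 = $11,239.50
Ending inventory: 125 @ $21.30 + 81 @ $26.95 + 189 @ $25.50 = $9,664.95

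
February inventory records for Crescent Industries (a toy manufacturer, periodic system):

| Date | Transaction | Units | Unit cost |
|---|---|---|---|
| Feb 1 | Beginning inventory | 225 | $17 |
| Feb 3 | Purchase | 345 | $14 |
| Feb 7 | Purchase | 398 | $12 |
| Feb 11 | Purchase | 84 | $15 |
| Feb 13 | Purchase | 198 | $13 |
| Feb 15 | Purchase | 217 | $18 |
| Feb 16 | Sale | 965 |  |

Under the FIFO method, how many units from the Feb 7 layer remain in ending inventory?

Feb 16, 965 sold [FIFO — oldest first]: 225 @ $17 + 345 @ $14 + 395 @ $12 = $13,395
Ending inventory: 3 @ $12 + 84 @ $15 + 198 @ $13 + 217 @ $18 = $7,776
Check: goods available $21,171 = COGS $13,395 + ending $7,776

3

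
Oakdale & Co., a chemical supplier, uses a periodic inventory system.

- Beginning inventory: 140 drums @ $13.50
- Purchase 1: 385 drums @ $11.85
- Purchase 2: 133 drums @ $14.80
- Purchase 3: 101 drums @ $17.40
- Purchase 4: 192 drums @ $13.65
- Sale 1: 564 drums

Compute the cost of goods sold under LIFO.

COGS = $7,981.90

Sale 1 (564) [LIFO — newest first]: 192 @ $13.65 + 101 @ $17.40 + 133 @ $14.80 + 138 @ $11.85 = $7,981.90
Ending inventory: 140 @ $13.50 + 247 @ $11.85 = $4,816.95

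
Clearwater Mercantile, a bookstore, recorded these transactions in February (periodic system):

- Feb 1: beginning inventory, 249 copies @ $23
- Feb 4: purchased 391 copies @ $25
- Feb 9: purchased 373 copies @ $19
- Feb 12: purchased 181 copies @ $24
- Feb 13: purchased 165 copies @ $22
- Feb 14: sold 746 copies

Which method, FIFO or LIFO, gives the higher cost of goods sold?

FIFO

FIFO COGS: 249 @ $23 + 391 @ $25 + 106 @ $19 = $17,516
LIFO COGS: 165 @ $22 + 181 @ $24 + 373 @ $19 + 27 @ $25 = $15,736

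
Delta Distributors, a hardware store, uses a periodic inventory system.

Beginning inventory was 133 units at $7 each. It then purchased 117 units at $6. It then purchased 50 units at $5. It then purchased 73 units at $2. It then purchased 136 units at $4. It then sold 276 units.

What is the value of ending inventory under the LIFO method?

Sale 1 (276) [LIFO — newest first]: 136 @ $4 + 73 @ $2 + 50 @ $5 + 17 @ $6 = $1,042
Ending inventory: 133 @ $7 + 100 @ $6 = $1,531

Ending inventory = $1,531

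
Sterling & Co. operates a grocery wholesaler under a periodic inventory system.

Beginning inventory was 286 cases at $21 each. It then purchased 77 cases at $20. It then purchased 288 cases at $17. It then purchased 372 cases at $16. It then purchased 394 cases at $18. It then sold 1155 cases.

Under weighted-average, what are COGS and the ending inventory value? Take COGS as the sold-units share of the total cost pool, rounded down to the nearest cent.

COGS = $20,773.69; ending inventory = $4,712.31

Sale 1, sell 1155: 1155/1417 × $25,486.00 → $20,773.69
Ending inventory (cost pool remaining) = $4,712.31
Check: goods available $25,486.00 = COGS $20,773.69 + ending $4,712.31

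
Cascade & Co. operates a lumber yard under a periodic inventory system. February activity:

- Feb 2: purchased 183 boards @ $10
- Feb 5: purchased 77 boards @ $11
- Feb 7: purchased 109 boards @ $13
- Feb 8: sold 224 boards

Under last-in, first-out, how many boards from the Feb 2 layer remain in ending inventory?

145

Feb 8, 224 sold [LIFO — newest first]: 109 @ $13 + 77 @ $11 + 38 @ $10 = $2,644
Ending inventory: 145 @ $10 = $1,450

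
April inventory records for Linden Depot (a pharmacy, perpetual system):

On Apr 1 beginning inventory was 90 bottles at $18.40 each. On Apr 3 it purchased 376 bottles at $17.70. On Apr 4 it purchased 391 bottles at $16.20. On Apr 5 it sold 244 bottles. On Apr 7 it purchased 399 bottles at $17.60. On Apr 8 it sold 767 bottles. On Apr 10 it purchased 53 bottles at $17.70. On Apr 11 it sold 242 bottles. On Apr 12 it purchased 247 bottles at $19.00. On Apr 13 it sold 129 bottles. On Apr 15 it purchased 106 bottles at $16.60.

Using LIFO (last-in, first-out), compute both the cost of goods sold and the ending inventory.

Apr 5, 244 sold [LIFO — newest first]: 244 @ $16.20 = $3,952.80
Apr 8, 767 sold [LIFO — newest first]: 399 @ $17.60 + 147 @ $16.20 + 221 @ $17.70 = $13,315.50
Apr 11, 242 sold [LIFO — newest first]: 53 @ $17.70 + 155 @ $17.70 + 34 @ $18.40 = $4,307.20
Apr 13, 129 sold [LIFO — newest first]: 129 @ $19.00 = $2,451.00
Total COGS = $3,952.80 + $13,315.50 + $4,307.20 + $2,451.00 = $24,026.50
Ending inventory: 56 @ $18.40 + 118 @ $19.00 + 106 @ $16.60 = $5,032.00
Check: goods available $29,058.50 = COGS $24,026.50 + ending $5,032.00

COGS = $24,026.50; ending inventory = $5,032.00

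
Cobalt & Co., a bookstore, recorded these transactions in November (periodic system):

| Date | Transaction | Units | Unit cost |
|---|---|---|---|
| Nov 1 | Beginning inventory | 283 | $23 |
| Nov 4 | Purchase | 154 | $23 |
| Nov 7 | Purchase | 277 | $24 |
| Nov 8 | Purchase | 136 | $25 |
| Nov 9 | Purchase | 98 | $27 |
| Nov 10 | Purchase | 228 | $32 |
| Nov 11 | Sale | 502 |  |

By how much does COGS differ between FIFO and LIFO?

FIFO COGS: 283 @ $23 + 154 @ $23 + 65 @ $24 = $11,611
LIFO COGS: 228 @ $32 + 98 @ $27 + 136 @ $25 + 40 @ $24 = $14,302
Difference = |$11,611 − $14,302| = $2,691

$2,691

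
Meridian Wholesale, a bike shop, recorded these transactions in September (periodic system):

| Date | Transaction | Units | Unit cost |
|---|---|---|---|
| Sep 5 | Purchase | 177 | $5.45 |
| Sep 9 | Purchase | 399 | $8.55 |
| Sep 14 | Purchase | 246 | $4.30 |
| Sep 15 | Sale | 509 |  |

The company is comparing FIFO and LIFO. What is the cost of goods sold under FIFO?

COGS = $3,803.25

FIFO COGS: 177 @ $5.45 + 332 @ $8.55 = $3,803.25
LIFO COGS: 246 @ $4.30 + 263 @ $8.55 = $3,306.45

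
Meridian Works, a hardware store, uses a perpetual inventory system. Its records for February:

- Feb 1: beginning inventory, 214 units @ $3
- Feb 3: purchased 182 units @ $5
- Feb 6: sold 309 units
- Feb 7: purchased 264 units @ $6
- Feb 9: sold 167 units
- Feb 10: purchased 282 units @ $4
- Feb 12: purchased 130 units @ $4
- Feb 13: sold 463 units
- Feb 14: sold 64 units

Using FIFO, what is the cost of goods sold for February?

COGS = $4,508

Feb 6, 309 sold [FIFO — oldest first]: 214 @ $3 + 95 @ $5 = $1,117
Feb 9, 167 sold [FIFO — oldest first]: 87 @ $5 + 80 @ $6 = $915
Feb 13, 463 sold [FIFO — oldest first]: 184 @ $6 + 279 @ $4 = $2,220
Feb 14, 64 sold [FIFO — oldest first]: 3 @ $4 + 61 @ $4 = $256
Total COGS = $1,117 + $915 + $2,220 + $256 = $4,508
Ending inventory: 69 @ $4 = $276
Check: goods available $4,784 = COGS $4,508 + ending $276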